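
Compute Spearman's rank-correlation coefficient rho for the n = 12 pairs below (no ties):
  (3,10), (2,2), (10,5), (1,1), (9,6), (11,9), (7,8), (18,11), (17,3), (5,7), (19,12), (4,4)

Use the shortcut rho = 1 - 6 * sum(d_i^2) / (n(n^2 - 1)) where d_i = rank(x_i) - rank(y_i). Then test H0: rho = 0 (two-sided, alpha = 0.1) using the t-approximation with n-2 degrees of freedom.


Step 1: Rank x and y separately (midranks; no ties here).
rank(x): 3->3, 2->2, 10->8, 1->1, 9->7, 11->9, 7->6, 18->11, 17->10, 5->5, 19->12, 4->4
rank(y): 10->10, 2->2, 5->5, 1->1, 6->6, 9->9, 8->8, 11->11, 3->3, 7->7, 12->12, 4->4
Step 2: d_i = R_x(i) - R_y(i); compute d_i^2.
  (3-10)^2=49, (2-2)^2=0, (8-5)^2=9, (1-1)^2=0, (7-6)^2=1, (9-9)^2=0, (6-8)^2=4, (11-11)^2=0, (10-3)^2=49, (5-7)^2=4, (12-12)^2=0, (4-4)^2=0
sum(d^2) = 116.
Step 3: rho = 1 - 6*116 / (12*(12^2 - 1)) = 1 - 696/1716 = 0.594406.
Step 4: Under H0, t = rho * sqrt((n-2)/(1-rho^2)) = 2.3374 ~ t(10).
Step 5: Two-sided p-value from the t-distribution with 10 df = 0.041521.
Step 6: alpha = 0.1. reject H0.

rho = 0.5944, p = 0.041521, reject H0 at alpha = 0.1.


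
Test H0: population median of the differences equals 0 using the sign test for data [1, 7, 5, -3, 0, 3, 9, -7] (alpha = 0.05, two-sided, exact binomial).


Step 1: Discard zero differences. Original n = 8; n_eff = number of nonzero differences = 7.
Nonzero differences (with sign): +1, +7, +5, -3, +3, +9, -7
Step 2: Count signs: positive = 5, negative = 2.
Step 3: Under H0: P(positive) = 0.5, so the number of positives S ~ Bin(7, 0.5).
Step 4: Two-sided exact p-value = sum of Bin(7,0.5) probabilities at or below the observed probability = 0.453125.
Step 5: alpha = 0.05. fail to reject H0.

n_eff = 7, pos = 5, neg = 2, p = 0.453125, fail to reject H0.


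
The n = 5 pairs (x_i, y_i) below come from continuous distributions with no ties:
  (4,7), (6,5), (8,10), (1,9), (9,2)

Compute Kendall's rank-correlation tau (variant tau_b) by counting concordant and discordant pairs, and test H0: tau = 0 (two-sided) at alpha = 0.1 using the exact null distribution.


Step 1: Enumerate the 10 unordered pairs (i,j) with i<j and classify each by sign(x_j-x_i) * sign(y_j-y_i).
  (1,2):dx=+2,dy=-2->D; (1,3):dx=+4,dy=+3->C; (1,4):dx=-3,dy=+2->D; (1,5):dx=+5,dy=-5->D
  (2,3):dx=+2,dy=+5->C; (2,4):dx=-5,dy=+4->D; (2,5):dx=+3,dy=-3->D; (3,4):dx=-7,dy=-1->C
  (3,5):dx=+1,dy=-8->D; (4,5):dx=+8,dy=-7->D
Step 2: C = 3, D = 7, total pairs = 10.
Step 3: tau = (C - D)/(n(n-1)/2) = (3 - 7)/10 = -0.400000.
Step 4: Exact two-sided p-value (enumerate n! = 120 permutations of y under H0): p = 0.483333.
Step 5: alpha = 0.1. fail to reject H0.

tau_b = -0.4000 (C=3, D=7), p = 0.483333, fail to reject H0.


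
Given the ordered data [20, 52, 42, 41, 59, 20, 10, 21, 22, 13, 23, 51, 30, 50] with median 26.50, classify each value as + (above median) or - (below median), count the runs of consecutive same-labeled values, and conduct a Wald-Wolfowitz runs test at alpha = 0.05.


Step 1: Compute median = 26.50; label A = above, B = below.
Labels in order: BAAAABBBBBBAAA  (n_A = 7, n_B = 7)
Step 2: Count runs R = 4.
Step 3: Under H0 (random ordering), E[R] = 2*n_A*n_B/(n_A+n_B) + 1 = 2*7*7/14 + 1 = 8.0000.
        Var[R] = 2*n_A*n_B*(2*n_A*n_B - n_A - n_B) / ((n_A+n_B)^2 * (n_A+n_B-1)) = 8232/2548 = 3.2308.
        SD[R] = 1.7974.
Step 4: Continuity-corrected z = (R + 0.5 - E[R]) / SD[R] = (4 + 0.5 - 8.0000) / 1.7974 = -1.9472.
Step 5: Two-sided p-value via normal approximation = 2*(1 - Phi(|z|)) = 0.051508.
Step 6: alpha = 0.05. fail to reject H0.

R = 4, z = -1.9472, p = 0.051508, fail to reject H0.


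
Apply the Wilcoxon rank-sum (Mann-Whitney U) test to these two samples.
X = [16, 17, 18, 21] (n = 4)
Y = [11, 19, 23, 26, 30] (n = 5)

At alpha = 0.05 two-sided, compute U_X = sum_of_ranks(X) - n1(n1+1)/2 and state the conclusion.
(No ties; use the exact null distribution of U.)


Step 1: Combine and sort all 9 observations; assign midranks.
sorted (value, group): (11,Y), (16,X), (17,X), (18,X), (19,Y), (21,X), (23,Y), (26,Y), (30,Y)
ranks: 11->1, 16->2, 17->3, 18->4, 19->5, 21->6, 23->7, 26->8, 30->9
Step 2: Rank sum for X: R1 = 2 + 3 + 4 + 6 = 15.
Step 3: U_X = R1 - n1(n1+1)/2 = 15 - 4*5/2 = 15 - 10 = 5.
       U_Y = n1*n2 - U_X = 20 - 5 = 15.
Step 4: No ties, so the exact null distribution of U (based on enumerating the C(9,4) = 126 equally likely rank assignments) gives the two-sided p-value.
Step 5: p-value = 0.285714; compare to alpha = 0.05. fail to reject H0.

U_X = 5, p = 0.285714, fail to reject H0 at alpha = 0.05.


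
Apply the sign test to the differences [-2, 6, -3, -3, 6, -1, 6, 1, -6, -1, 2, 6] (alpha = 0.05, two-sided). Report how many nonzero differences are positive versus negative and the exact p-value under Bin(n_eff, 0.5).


Step 1: Discard zero differences. Original n = 12; n_eff = number of nonzero differences = 12.
Nonzero differences (with sign): -2, +6, -3, -3, +6, -1, +6, +1, -6, -1, +2, +6
Step 2: Count signs: positive = 6, negative = 6.
Step 3: Under H0: P(positive) = 0.5, so the number of positives S ~ Bin(12, 0.5).
Step 4: Two-sided exact p-value = sum of Bin(12,0.5) probabilities at or below the observed probability = 1.000000.
Step 5: alpha = 0.05. fail to reject H0.

n_eff = 12, pos = 6, neg = 6, p = 1.000000, fail to reject H0.


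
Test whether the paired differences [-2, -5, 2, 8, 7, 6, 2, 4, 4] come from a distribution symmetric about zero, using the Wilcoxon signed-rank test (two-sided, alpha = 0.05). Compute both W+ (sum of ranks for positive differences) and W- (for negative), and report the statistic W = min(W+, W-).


Step 1: Drop any zero differences (none here) and take |d_i|.
|d| = [2, 5, 2, 8, 7, 6, 2, 4, 4]
Step 2: Midrank |d_i| (ties get averaged ranks).
ranks: |2|->2, |5|->6, |2|->2, |8|->9, |7|->8, |6|->7, |2|->2, |4|->4.5, |4|->4.5
Step 3: Attach original signs; sum ranks with positive sign and with negative sign.
W+ = 2 + 9 + 8 + 7 + 2 + 4.5 + 4.5 = 37
W- = 2 + 6 = 8
(Check: W+ + W- = 45 should equal n(n+1)/2 = 45.)
Step 4: Test statistic W = min(W+, W-) = 8.
Step 5: Ties in |d|, so use the tie-corrected normal approximation.
        E[W] = n(n+1)/4 = 9*10/4 = 22.5.
        Tie groups: |d|=2 (t=3), |d|=4 (t=2); sum(t^3 - t) = 30.
        Var[W] = n(n+1)(2n+1)/24 - sum(t^3-t)/48 = 1710/24 - 30/48 = 70.625.
        z = (W - E[W]) / sqrt(Var[W]) = (8 - 22.5) / 8.4039 = -1.7254.
        Two-sided p = 2*Phi(z) = 0.084456.
Step 6: alpha = 0.05. fail to reject H0.

W+ = 37, W- = 8, W = min = 8, p = 0.084456, fail to reject H0.


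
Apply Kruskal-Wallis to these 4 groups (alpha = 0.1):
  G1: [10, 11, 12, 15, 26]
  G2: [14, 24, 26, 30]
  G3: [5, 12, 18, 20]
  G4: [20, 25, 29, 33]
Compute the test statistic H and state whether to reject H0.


Step 1: Combine all N = 17 observations and assign midranks.
sorted (value, group, rank): (5,G3,1), (10,G1,2), (11,G1,3), (12,G1,4.5), (12,G3,4.5), (14,G2,6), (15,G1,7), (18,G3,8), (20,G3,9.5), (20,G4,9.5), (24,G2,11), (25,G4,12), (26,G1,13.5), (26,G2,13.5), (29,G4,15), (30,G2,16), (33,G4,17)
Step 2: Sum ranks within each group.
R_1 = 30 (n_1 = 5)
R_2 = 46.5 (n_2 = 4)
R_3 = 23 (n_3 = 4)
R_4 = 53.5 (n_4 = 4)
Step 3: H = 12/(N(N+1)) * sum(R_i^2/n_i) - 3(N+1)
     = 12/(17*18) * (30^2/5 + 46.5^2/4 + 23^2/4 + 53.5^2/4) - 3*18
     = 0.039216 * 1568.38 - 54
     = 7.504902.
Step 4: Ties present; correction factor C = 1 - 18/(17^3 - 17) = 0.996324. Corrected H = 7.504902 / 0.996324 = 7.532595.
Step 5: Under H0, H ~ chi^2(3); p-value = 0.056727.
Step 6: alpha = 0.1. reject H0.

H = 7.5326, df = 3, p = 0.056727, reject H0.


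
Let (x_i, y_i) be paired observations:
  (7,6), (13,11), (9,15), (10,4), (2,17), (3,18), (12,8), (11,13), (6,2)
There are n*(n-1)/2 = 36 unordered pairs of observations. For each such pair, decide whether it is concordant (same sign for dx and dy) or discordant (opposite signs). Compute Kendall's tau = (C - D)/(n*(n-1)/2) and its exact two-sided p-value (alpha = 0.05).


Step 1: Enumerate the 36 unordered pairs (i,j) with i<j and classify each by sign(x_j-x_i) * sign(y_j-y_i).
  (1,2):dx=+6,dy=+5->C; (1,3):dx=+2,dy=+9->C; (1,4):dx=+3,dy=-2->D; (1,5):dx=-5,dy=+11->D
  (1,6):dx=-4,dy=+12->D; (1,7):dx=+5,dy=+2->C; (1,8):dx=+4,dy=+7->C; (1,9):dx=-1,dy=-4->C
  (2,3):dx=-4,dy=+4->D; (2,4):dx=-3,dy=-7->C; (2,5):dx=-11,dy=+6->D; (2,6):dx=-10,dy=+7->D
  (2,7):dx=-1,dy=-3->C; (2,8):dx=-2,dy=+2->D; (2,9):dx=-7,dy=-9->C; (3,4):dx=+1,dy=-11->D
  (3,5):dx=-7,dy=+2->D; (3,6):dx=-6,dy=+3->D; (3,7):dx=+3,dy=-7->D; (3,8):dx=+2,dy=-2->D
  (3,9):dx=-3,dy=-13->C; (4,5):dx=-8,dy=+13->D; (4,6):dx=-7,dy=+14->D; (4,7):dx=+2,dy=+4->C
  (4,8):dx=+1,dy=+9->C; (4,9):dx=-4,dy=-2->C; (5,6):dx=+1,dy=+1->C; (5,7):dx=+10,dy=-9->D
  (5,8):dx=+9,dy=-4->D; (5,9):dx=+4,dy=-15->D; (6,7):dx=+9,dy=-10->D; (6,8):dx=+8,dy=-5->D
  (6,9):dx=+3,dy=-16->D; (7,8):dx=-1,dy=+5->D; (7,9):dx=-6,dy=-6->C; (8,9):dx=-5,dy=-11->C
Step 2: C = 15, D = 21, total pairs = 36.
Step 3: tau = (C - D)/(n(n-1)/2) = (15 - 21)/36 = -0.166667.
Step 4: Exact two-sided p-value (enumerate n! = 362880 permutations of y under H0): p = 0.612202.
Step 5: alpha = 0.05. fail to reject H0.

tau_b = -0.1667 (C=15, D=21), p = 0.612202, fail to reject H0.


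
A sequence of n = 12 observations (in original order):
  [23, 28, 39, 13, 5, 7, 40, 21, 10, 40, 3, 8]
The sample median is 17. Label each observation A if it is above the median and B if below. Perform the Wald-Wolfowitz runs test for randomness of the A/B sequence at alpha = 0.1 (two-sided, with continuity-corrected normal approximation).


Step 1: Compute median = 17; label A = above, B = below.
Labels in order: AAABBBAABABB  (n_A = 6, n_B = 6)
Step 2: Count runs R = 6.
Step 3: Under H0 (random ordering), E[R] = 2*n_A*n_B/(n_A+n_B) + 1 = 2*6*6/12 + 1 = 7.0000.
        Var[R] = 2*n_A*n_B*(2*n_A*n_B - n_A - n_B) / ((n_A+n_B)^2 * (n_A+n_B-1)) = 4320/1584 = 2.7273.
        SD[R] = 1.6514.
Step 4: Continuity-corrected z = (R + 0.5 - E[R]) / SD[R] = (6 + 0.5 - 7.0000) / 1.6514 = -0.3028.
Step 5: Two-sided p-value via normal approximation = 2*(1 - Phi(|z|)) = 0.762069.
Step 6: alpha = 0.1. fail to reject H0.

R = 6, z = -0.3028, p = 0.762069, fail to reject H0.


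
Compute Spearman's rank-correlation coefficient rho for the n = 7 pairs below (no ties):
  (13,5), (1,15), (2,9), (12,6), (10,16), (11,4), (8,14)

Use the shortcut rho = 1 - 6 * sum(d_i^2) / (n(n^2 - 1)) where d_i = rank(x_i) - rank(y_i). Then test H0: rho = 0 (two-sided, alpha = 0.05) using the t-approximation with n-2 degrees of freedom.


Step 1: Rank x and y separately (midranks; no ties here).
rank(x): 13->7, 1->1, 2->2, 12->6, 10->4, 11->5, 8->3
rank(y): 5->2, 15->6, 9->4, 6->3, 16->7, 4->1, 14->5
Step 2: d_i = R_x(i) - R_y(i); compute d_i^2.
  (7-2)^2=25, (1-6)^2=25, (2-4)^2=4, (6-3)^2=9, (4-7)^2=9, (5-1)^2=16, (3-5)^2=4
sum(d^2) = 92.
Step 3: rho = 1 - 6*92 / (7*(7^2 - 1)) = 1 - 552/336 = -0.642857.
Step 4: Under H0, t = rho * sqrt((n-2)/(1-rho^2)) = -1.8766 ~ t(5).
Step 5: Two-sided p-value from the t-distribution with 5 df = 0.119392.
Step 6: alpha = 0.05. fail to reject H0.

rho = -0.6429, p = 0.119392, fail to reject H0 at alpha = 0.05.


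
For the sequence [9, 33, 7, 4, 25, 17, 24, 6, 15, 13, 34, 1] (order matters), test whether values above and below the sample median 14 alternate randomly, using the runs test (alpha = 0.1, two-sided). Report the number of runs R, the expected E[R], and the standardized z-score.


Step 1: Compute median = 14; label A = above, B = below.
Labels in order: BABBAAABABAB  (n_A = 6, n_B = 6)
Step 2: Count runs R = 9.
Step 3: Under H0 (random ordering), E[R] = 2*n_A*n_B/(n_A+n_B) + 1 = 2*6*6/12 + 1 = 7.0000.
        Var[R] = 2*n_A*n_B*(2*n_A*n_B - n_A - n_B) / ((n_A+n_B)^2 * (n_A+n_B-1)) = 4320/1584 = 2.7273.
        SD[R] = 1.6514.
Step 4: Continuity-corrected z = (R - 0.5 - E[R]) / SD[R] = (9 - 0.5 - 7.0000) / 1.6514 = 0.9083.
Step 5: Two-sided p-value via normal approximation = 2*(1 - Phi(|z|)) = 0.363722.
Step 6: alpha = 0.1. fail to reject H0.

R = 9, z = 0.9083, p = 0.363722, fail to reject H0.


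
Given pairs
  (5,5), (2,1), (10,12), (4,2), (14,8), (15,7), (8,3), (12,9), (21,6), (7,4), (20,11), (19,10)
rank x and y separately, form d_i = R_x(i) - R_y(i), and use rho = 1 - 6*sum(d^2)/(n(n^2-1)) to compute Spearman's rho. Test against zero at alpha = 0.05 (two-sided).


Step 1: Rank x and y separately (midranks; no ties here).
rank(x): 5->3, 2->1, 10->6, 4->2, 14->8, 15->9, 8->5, 12->7, 21->12, 7->4, 20->11, 19->10
rank(y): 5->5, 1->1, 12->12, 2->2, 8->8, 7->7, 3->3, 9->9, 6->6, 4->4, 11->11, 10->10
Step 2: d_i = R_x(i) - R_y(i); compute d_i^2.
  (3-5)^2=4, (1-1)^2=0, (6-12)^2=36, (2-2)^2=0, (8-8)^2=0, (9-7)^2=4, (5-3)^2=4, (7-9)^2=4, (12-6)^2=36, (4-4)^2=0, (11-11)^2=0, (10-10)^2=0
sum(d^2) = 88.
Step 3: rho = 1 - 6*88 / (12*(12^2 - 1)) = 1 - 528/1716 = 0.692308.
Step 4: Under H0, t = rho * sqrt((n-2)/(1-rho^2)) = 3.0339 ~ t(10).
Step 5: Two-sided p-value from the t-distribution with 10 df = 0.012593.
Step 6: alpha = 0.05. reject H0.

rho = 0.6923, p = 0.012593, reject H0 at alpha = 0.05.


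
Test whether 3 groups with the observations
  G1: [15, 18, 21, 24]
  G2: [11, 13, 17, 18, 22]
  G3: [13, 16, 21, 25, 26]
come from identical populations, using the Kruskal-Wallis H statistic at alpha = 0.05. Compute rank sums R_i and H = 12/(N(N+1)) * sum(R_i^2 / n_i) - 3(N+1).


Step 1: Combine all N = 14 observations and assign midranks.
sorted (value, group, rank): (11,G2,1), (13,G2,2.5), (13,G3,2.5), (15,G1,4), (16,G3,5), (17,G2,6), (18,G1,7.5), (18,G2,7.5), (21,G1,9.5), (21,G3,9.5), (22,G2,11), (24,G1,12), (25,G3,13), (26,G3,14)
Step 2: Sum ranks within each group.
R_1 = 33 (n_1 = 4)
R_2 = 28 (n_2 = 5)
R_3 = 44 (n_3 = 5)
Step 3: H = 12/(N(N+1)) * sum(R_i^2/n_i) - 3(N+1)
     = 12/(14*15) * (33^2/4 + 28^2/5 + 44^2/5) - 3*15
     = 0.057143 * 816.25 - 45
     = 1.642857.
Step 4: Ties present; correction factor C = 1 - 18/(14^3 - 14) = 0.993407. Corrected H = 1.642857 / 0.993407 = 1.653761.
Step 5: Under H0, H ~ chi^2(2); p-value = 0.437412.
Step 6: alpha = 0.05. fail to reject H0.

H = 1.6538, df = 2, p = 0.437412, fail to reject H0.


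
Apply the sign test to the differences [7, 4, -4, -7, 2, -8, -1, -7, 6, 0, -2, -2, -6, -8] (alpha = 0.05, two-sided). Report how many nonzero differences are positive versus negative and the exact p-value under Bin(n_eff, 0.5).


Step 1: Discard zero differences. Original n = 14; n_eff = number of nonzero differences = 13.
Nonzero differences (with sign): +7, +4, -4, -7, +2, -8, -1, -7, +6, -2, -2, -6, -8
Step 2: Count signs: positive = 4, negative = 9.
Step 3: Under H0: P(positive) = 0.5, so the number of positives S ~ Bin(13, 0.5).
Step 4: Two-sided exact p-value = sum of Bin(13,0.5) probabilities at or below the observed probability = 0.266846.
Step 5: alpha = 0.05. fail to reject H0.

n_eff = 13, pos = 4, neg = 9, p = 0.266846, fail to reject H0.


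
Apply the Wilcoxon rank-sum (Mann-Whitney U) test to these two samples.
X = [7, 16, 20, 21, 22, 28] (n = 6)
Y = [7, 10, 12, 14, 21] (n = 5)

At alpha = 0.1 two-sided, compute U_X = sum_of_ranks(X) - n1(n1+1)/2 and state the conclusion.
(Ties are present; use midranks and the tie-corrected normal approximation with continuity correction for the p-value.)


Step 1: Combine and sort all 11 observations; assign midranks.
sorted (value, group): (7,X), (7,Y), (10,Y), (12,Y), (14,Y), (16,X), (20,X), (21,X), (21,Y), (22,X), (28,X)
ranks: 7->1.5, 7->1.5, 10->3, 12->4, 14->5, 16->6, 20->7, 21->8.5, 21->8.5, 22->10, 28->11
Step 2: Rank sum for X: R1 = 1.5 + 6 + 7 + 8.5 + 10 + 11 = 44.
Step 3: U_X = R1 - n1(n1+1)/2 = 44 - 6*7/2 = 44 - 21 = 23.
       U_Y = n1*n2 - U_X = 30 - 23 = 7.
Step 4: Ties are present, so use the tie-corrected normal approximation (with continuity correction) for the p-value.
Step 5: p-value = 0.168954; compare to alpha = 0.1. fail to reject H0.

U_X = 23, p = 0.168954, fail to reject H0 at alpha = 0.1.


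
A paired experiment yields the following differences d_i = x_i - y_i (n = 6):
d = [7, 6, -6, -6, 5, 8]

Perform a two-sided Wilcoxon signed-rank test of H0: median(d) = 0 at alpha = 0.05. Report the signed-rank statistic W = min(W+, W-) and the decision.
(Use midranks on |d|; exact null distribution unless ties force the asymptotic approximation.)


Step 1: Drop any zero differences (none here) and take |d_i|.
|d| = [7, 6, 6, 6, 5, 8]
Step 2: Midrank |d_i| (ties get averaged ranks).
ranks: |7|->5, |6|->3, |6|->3, |6|->3, |5|->1, |8|->6
Step 3: Attach original signs; sum ranks with positive sign and with negative sign.
W+ = 5 + 3 + 1 + 6 = 15
W- = 3 + 3 = 6
(Check: W+ + W- = 21 should equal n(n+1)/2 = 21.)
Step 4: Test statistic W = min(W+, W-) = 6.
Step 5: Ties in |d|, so use the tie-corrected normal approximation.
        E[W] = n(n+1)/4 = 6*7/4 = 10.5.
        Tie groups: |d|=6 (t=3); sum(t^3 - t) = 24.
        Var[W] = n(n+1)(2n+1)/24 - sum(t^3-t)/48 = 546/24 - 24/48 = 22.25.
        z = (W - E[W]) / sqrt(Var[W]) = (6 - 10.5) / 4.7170 = -0.9540.
        Two-sided p = 2*Phi(z) = 0.340085.
Step 6: alpha = 0.05. fail to reject H0.

W+ = 15, W- = 6, W = min = 6, p = 0.340085, fail to reject H0.


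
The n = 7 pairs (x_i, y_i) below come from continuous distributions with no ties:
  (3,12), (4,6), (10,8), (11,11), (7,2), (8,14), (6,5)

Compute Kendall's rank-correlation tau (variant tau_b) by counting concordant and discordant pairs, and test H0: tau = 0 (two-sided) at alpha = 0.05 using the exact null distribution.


Step 1: Enumerate the 21 unordered pairs (i,j) with i<j and classify each by sign(x_j-x_i) * sign(y_j-y_i).
  (1,2):dx=+1,dy=-6->D; (1,3):dx=+7,dy=-4->D; (1,4):dx=+8,dy=-1->D; (1,5):dx=+4,dy=-10->D
  (1,6):dx=+5,dy=+2->C; (1,7):dx=+3,dy=-7->D; (2,3):dx=+6,dy=+2->C; (2,4):dx=+7,dy=+5->C
  (2,5):dx=+3,dy=-4->D; (2,6):dx=+4,dy=+8->C; (2,7):dx=+2,dy=-1->D; (3,4):dx=+1,dy=+3->C
  (3,5):dx=-3,dy=-6->C; (3,6):dx=-2,dy=+6->D; (3,7):dx=-4,dy=-3->C; (4,5):dx=-4,dy=-9->C
  (4,6):dx=-3,dy=+3->D; (4,7):dx=-5,dy=-6->C; (5,6):dx=+1,dy=+12->C; (5,7):dx=-1,dy=+3->D
  (6,7):dx=-2,dy=-9->C
Step 2: C = 11, D = 10, total pairs = 21.
Step 3: tau = (C - D)/(n(n-1)/2) = (11 - 10)/21 = 0.047619.
Step 4: Exact two-sided p-value (enumerate n! = 5040 permutations of y under H0): p = 1.000000.
Step 5: alpha = 0.05. fail to reject H0.

tau_b = 0.0476 (C=11, D=10), p = 1.000000, fail to reject H0.


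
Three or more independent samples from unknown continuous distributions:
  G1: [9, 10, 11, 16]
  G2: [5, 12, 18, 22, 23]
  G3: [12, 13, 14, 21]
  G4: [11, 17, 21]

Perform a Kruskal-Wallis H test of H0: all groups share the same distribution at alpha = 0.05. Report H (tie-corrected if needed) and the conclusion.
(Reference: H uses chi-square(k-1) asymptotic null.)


Step 1: Combine all N = 16 observations and assign midranks.
sorted (value, group, rank): (5,G2,1), (9,G1,2), (10,G1,3), (11,G1,4.5), (11,G4,4.5), (12,G2,6.5), (12,G3,6.5), (13,G3,8), (14,G3,9), (16,G1,10), (17,G4,11), (18,G2,12), (21,G3,13.5), (21,G4,13.5), (22,G2,15), (23,G2,16)
Step 2: Sum ranks within each group.
R_1 = 19.5 (n_1 = 4)
R_2 = 50.5 (n_2 = 5)
R_3 = 37 (n_3 = 4)
R_4 = 29 (n_4 = 3)
Step 3: H = 12/(N(N+1)) * sum(R_i^2/n_i) - 3(N+1)
     = 12/(16*17) * (19.5^2/4 + 50.5^2/5 + 37^2/4 + 29^2/3) - 3*17
     = 0.044118 * 1227.7 - 51
     = 3.163051.
Step 4: Ties present; correction factor C = 1 - 18/(16^3 - 16) = 0.995588. Corrected H = 3.163051 / 0.995588 = 3.177068.
Step 5: Under H0, H ~ chi^2(3); p-value = 0.365122.
Step 6: alpha = 0.05. fail to reject H0.

H = 3.1771, df = 3, p = 0.365122, fail to reject H0.


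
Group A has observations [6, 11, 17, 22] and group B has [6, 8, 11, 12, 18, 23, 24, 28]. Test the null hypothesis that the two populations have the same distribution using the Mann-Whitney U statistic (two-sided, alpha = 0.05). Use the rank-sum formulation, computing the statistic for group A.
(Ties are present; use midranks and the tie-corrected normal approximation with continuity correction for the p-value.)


Step 1: Combine and sort all 12 observations; assign midranks.
sorted (value, group): (6,X), (6,Y), (8,Y), (11,X), (11,Y), (12,Y), (17,X), (18,Y), (22,X), (23,Y), (24,Y), (28,Y)
ranks: 6->1.5, 6->1.5, 8->3, 11->4.5, 11->4.5, 12->6, 17->7, 18->8, 22->9, 23->10, 24->11, 28->12
Step 2: Rank sum for X: R1 = 1.5 + 4.5 + 7 + 9 = 22.
Step 3: U_X = R1 - n1(n1+1)/2 = 22 - 4*5/2 = 22 - 10 = 12.
       U_Y = n1*n2 - U_X = 32 - 12 = 20.
Step 4: Ties are present, so use the tie-corrected normal approximation (with continuity correction) for the p-value.
Step 5: p-value = 0.550818; compare to alpha = 0.05. fail to reject H0.

U_X = 12, p = 0.550818, fail to reject H0 at alpha = 0.05.


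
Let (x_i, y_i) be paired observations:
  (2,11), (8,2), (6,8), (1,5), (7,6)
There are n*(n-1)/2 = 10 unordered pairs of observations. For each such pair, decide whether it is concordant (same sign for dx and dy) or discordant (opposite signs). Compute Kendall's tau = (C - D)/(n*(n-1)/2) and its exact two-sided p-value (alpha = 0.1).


Step 1: Enumerate the 10 unordered pairs (i,j) with i<j and classify each by sign(x_j-x_i) * sign(y_j-y_i).
  (1,2):dx=+6,dy=-9->D; (1,3):dx=+4,dy=-3->D; (1,4):dx=-1,dy=-6->C; (1,5):dx=+5,dy=-5->D
  (2,3):dx=-2,dy=+6->D; (2,4):dx=-7,dy=+3->D; (2,5):dx=-1,dy=+4->D; (3,4):dx=-5,dy=-3->C
  (3,5):dx=+1,dy=-2->D; (4,5):dx=+6,dy=+1->C
Step 2: C = 3, D = 7, total pairs = 10.
Step 3: tau = (C - D)/(n(n-1)/2) = (3 - 7)/10 = -0.400000.
Step 4: Exact two-sided p-value (enumerate n! = 120 permutations of y under H0): p = 0.483333.
Step 5: alpha = 0.1. fail to reject H0.

tau_b = -0.4000 (C=3, D=7), p = 0.483333, fail to reject H0.


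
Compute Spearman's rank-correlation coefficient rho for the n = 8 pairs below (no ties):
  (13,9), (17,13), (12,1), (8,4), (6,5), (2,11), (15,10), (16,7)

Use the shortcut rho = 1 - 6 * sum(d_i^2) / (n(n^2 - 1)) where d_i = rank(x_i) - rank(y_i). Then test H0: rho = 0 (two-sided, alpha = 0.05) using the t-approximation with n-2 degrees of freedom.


Step 1: Rank x and y separately (midranks; no ties here).
rank(x): 13->5, 17->8, 12->4, 8->3, 6->2, 2->1, 15->6, 16->7
rank(y): 9->5, 13->8, 1->1, 4->2, 5->3, 11->7, 10->6, 7->4
Step 2: d_i = R_x(i) - R_y(i); compute d_i^2.
  (5-5)^2=0, (8-8)^2=0, (4-1)^2=9, (3-2)^2=1, (2-3)^2=1, (1-7)^2=36, (6-6)^2=0, (7-4)^2=9
sum(d^2) = 56.
Step 3: rho = 1 - 6*56 / (8*(8^2 - 1)) = 1 - 336/504 = 0.333333.
Step 4: Under H0, t = rho * sqrt((n-2)/(1-rho^2)) = 0.8660 ~ t(6).
Step 5: Two-sided p-value from the t-distribution with 6 df = 0.419753.
Step 6: alpha = 0.05. fail to reject H0.

rho = 0.3333, p = 0.419753, fail to reject H0 at alpha = 0.05.


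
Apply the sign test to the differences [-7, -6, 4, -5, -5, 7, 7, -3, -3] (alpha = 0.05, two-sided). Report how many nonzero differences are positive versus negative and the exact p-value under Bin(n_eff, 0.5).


Step 1: Discard zero differences. Original n = 9; n_eff = number of nonzero differences = 9.
Nonzero differences (with sign): -7, -6, +4, -5, -5, +7, +7, -3, -3
Step 2: Count signs: positive = 3, negative = 6.
Step 3: Under H0: P(positive) = 0.5, so the number of positives S ~ Bin(9, 0.5).
Step 4: Two-sided exact p-value = sum of Bin(9,0.5) probabilities at or below the observed probability = 0.507812.
Step 5: alpha = 0.05. fail to reject H0.

n_eff = 9, pos = 3, neg = 6, p = 0.507812, fail to reject H0.


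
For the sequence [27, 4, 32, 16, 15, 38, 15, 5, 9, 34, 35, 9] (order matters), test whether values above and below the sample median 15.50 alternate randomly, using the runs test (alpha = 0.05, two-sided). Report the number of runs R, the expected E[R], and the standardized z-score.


Step 1: Compute median = 15.50; label A = above, B = below.
Labels in order: ABAABABBBAAB  (n_A = 6, n_B = 6)
Step 2: Count runs R = 8.
Step 3: Under H0 (random ordering), E[R] = 2*n_A*n_B/(n_A+n_B) + 1 = 2*6*6/12 + 1 = 7.0000.
        Var[R] = 2*n_A*n_B*(2*n_A*n_B - n_A - n_B) / ((n_A+n_B)^2 * (n_A+n_B-1)) = 4320/1584 = 2.7273.
        SD[R] = 1.6514.
Step 4: Continuity-corrected z = (R - 0.5 - E[R]) / SD[R] = (8 - 0.5 - 7.0000) / 1.6514 = 0.3028.
Step 5: Two-sided p-value via normal approximation = 2*(1 - Phi(|z|)) = 0.762069.
Step 6: alpha = 0.05. fail to reject H0.

R = 8, z = 0.3028, p = 0.762069, fail to reject H0.


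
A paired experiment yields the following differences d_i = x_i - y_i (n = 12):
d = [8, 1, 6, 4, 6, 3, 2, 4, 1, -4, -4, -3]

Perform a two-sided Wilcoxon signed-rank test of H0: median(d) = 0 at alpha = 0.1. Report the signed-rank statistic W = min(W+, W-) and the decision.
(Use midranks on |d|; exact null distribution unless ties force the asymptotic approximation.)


Step 1: Drop any zero differences (none here) and take |d_i|.
|d| = [8, 1, 6, 4, 6, 3, 2, 4, 1, 4, 4, 3]
Step 2: Midrank |d_i| (ties get averaged ranks).
ranks: |8|->12, |1|->1.5, |6|->10.5, |4|->7.5, |6|->10.5, |3|->4.5, |2|->3, |4|->7.5, |1|->1.5, |4|->7.5, |4|->7.5, |3|->4.5
Step 3: Attach original signs; sum ranks with positive sign and with negative sign.
W+ = 12 + 1.5 + 10.5 + 7.5 + 10.5 + 4.5 + 3 + 7.5 + 1.5 = 58.5
W- = 7.5 + 7.5 + 4.5 = 19.5
(Check: W+ + W- = 78 should equal n(n+1)/2 = 78.)
Step 4: Test statistic W = min(W+, W-) = 19.5.
Step 5: Ties in |d|, so use the tie-corrected normal approximation.
        E[W] = n(n+1)/4 = 12*13/4 = 39.
        Tie groups: |d|=1 (t=2), |d|=3 (t=2), |d|=4 (t=4), |d|=6 (t=2); sum(t^3 - t) = 78.
        Var[W] = n(n+1)(2n+1)/24 - sum(t^3-t)/48 = 3900/24 - 78/48 = 160.875.
        z = (W - E[W]) / sqrt(Var[W]) = (19.5 - 39) / 12.6837 = -1.5374.
        Two-sided p = 2*Phi(z) = 0.124192.
Step 6: alpha = 0.1. fail to reject H0.

W+ = 58.5, W- = 19.5, W = min = 19.5, p = 0.124192, fail to reject H0.


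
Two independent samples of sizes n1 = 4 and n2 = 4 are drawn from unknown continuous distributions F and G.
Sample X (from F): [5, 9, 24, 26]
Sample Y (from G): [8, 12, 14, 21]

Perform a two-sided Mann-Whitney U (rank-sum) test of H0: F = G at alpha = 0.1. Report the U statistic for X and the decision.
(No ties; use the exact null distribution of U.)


Step 1: Combine and sort all 8 observations; assign midranks.
sorted (value, group): (5,X), (8,Y), (9,X), (12,Y), (14,Y), (21,Y), (24,X), (26,X)
ranks: 5->1, 8->2, 9->3, 12->4, 14->5, 21->6, 24->7, 26->8
Step 2: Rank sum for X: R1 = 1 + 3 + 7 + 8 = 19.
Step 3: U_X = R1 - n1(n1+1)/2 = 19 - 4*5/2 = 19 - 10 = 9.
       U_Y = n1*n2 - U_X = 16 - 9 = 7.
Step 4: No ties, so the exact null distribution of U (based on enumerating the C(8,4) = 70 equally likely rank assignments) gives the two-sided p-value.
Step 5: p-value = 0.885714; compare to alpha = 0.1. fail to reject H0.

U_X = 9, p = 0.885714, fail to reject H0 at alpha = 0.1.


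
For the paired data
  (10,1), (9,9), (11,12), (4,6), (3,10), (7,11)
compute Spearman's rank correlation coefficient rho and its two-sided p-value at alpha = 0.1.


Step 1: Rank x and y separately (midranks; no ties here).
rank(x): 10->5, 9->4, 11->6, 4->2, 3->1, 7->3
rank(y): 1->1, 9->3, 12->6, 6->2, 10->4, 11->5
Step 2: d_i = R_x(i) - R_y(i); compute d_i^2.
  (5-1)^2=16, (4-3)^2=1, (6-6)^2=0, (2-2)^2=0, (1-4)^2=9, (3-5)^2=4
sum(d^2) = 30.
Step 3: rho = 1 - 6*30 / (6*(6^2 - 1)) = 1 - 180/210 = 0.142857.
Step 4: Under H0, t = rho * sqrt((n-2)/(1-rho^2)) = 0.2887 ~ t(4).
Step 5: Two-sided p-value from the t-distribution with 4 df = 0.787172.
Step 6: alpha = 0.1. fail to reject H0.

rho = 0.1429, p = 0.787172, fail to reject H0 at alpha = 0.1.


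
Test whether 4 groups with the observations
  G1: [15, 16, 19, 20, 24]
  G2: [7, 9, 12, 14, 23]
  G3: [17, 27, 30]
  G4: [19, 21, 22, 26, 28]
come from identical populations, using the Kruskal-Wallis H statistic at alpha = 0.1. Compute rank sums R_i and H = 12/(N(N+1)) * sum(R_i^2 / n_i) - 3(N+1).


Step 1: Combine all N = 18 observations and assign midranks.
sorted (value, group, rank): (7,G2,1), (9,G2,2), (12,G2,3), (14,G2,4), (15,G1,5), (16,G1,6), (17,G3,7), (19,G1,8.5), (19,G4,8.5), (20,G1,10), (21,G4,11), (22,G4,12), (23,G2,13), (24,G1,14), (26,G4,15), (27,G3,16), (28,G4,17), (30,G3,18)
Step 2: Sum ranks within each group.
R_1 = 43.5 (n_1 = 5)
R_2 = 23 (n_2 = 5)
R_3 = 41 (n_3 = 3)
R_4 = 63.5 (n_4 = 5)
Step 3: H = 12/(N(N+1)) * sum(R_i^2/n_i) - 3(N+1)
     = 12/(18*19) * (43.5^2/5 + 23^2/5 + 41^2/3 + 63.5^2/5) - 3*19
     = 0.035088 * 1851.03 - 57
     = 7.948538.
Step 4: Ties present; correction factor C = 1 - 6/(18^3 - 18) = 0.998968. Corrected H = 7.948538 / 0.998968 = 7.956749.
Step 5: Under H0, H ~ chi^2(3); p-value = 0.046914.
Step 6: alpha = 0.1. reject H0.

H = 7.9567, df = 3, p = 0.046914, reject H0.


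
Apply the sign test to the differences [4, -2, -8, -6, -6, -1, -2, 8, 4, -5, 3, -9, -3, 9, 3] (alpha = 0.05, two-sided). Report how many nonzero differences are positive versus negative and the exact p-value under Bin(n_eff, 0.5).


Step 1: Discard zero differences. Original n = 15; n_eff = number of nonzero differences = 15.
Nonzero differences (with sign): +4, -2, -8, -6, -6, -1, -2, +8, +4, -5, +3, -9, -3, +9, +3
Step 2: Count signs: positive = 6, negative = 9.
Step 3: Under H0: P(positive) = 0.5, so the number of positives S ~ Bin(15, 0.5).
Step 4: Two-sided exact p-value = sum of Bin(15,0.5) probabilities at or below the observed probability = 0.607239.
Step 5: alpha = 0.05. fail to reject H0.

n_eff = 15, pos = 6, neg = 9, p = 0.607239, fail to reject H0.


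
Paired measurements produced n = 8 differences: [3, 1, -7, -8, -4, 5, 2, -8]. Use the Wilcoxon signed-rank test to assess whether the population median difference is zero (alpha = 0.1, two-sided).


Step 1: Drop any zero differences (none here) and take |d_i|.
|d| = [3, 1, 7, 8, 4, 5, 2, 8]
Step 2: Midrank |d_i| (ties get averaged ranks).
ranks: |3|->3, |1|->1, |7|->6, |8|->7.5, |4|->4, |5|->5, |2|->2, |8|->7.5
Step 3: Attach original signs; sum ranks with positive sign and with negative sign.
W+ = 3 + 1 + 5 + 2 = 11
W- = 6 + 7.5 + 4 + 7.5 = 25
(Check: W+ + W- = 36 should equal n(n+1)/2 = 36.)
Step 4: Test statistic W = min(W+, W-) = 11.
Step 5: Ties in |d|, so use the tie-corrected normal approximation.
        E[W] = n(n+1)/4 = 8*9/4 = 18.
        Tie groups: |d|=8 (t=2); sum(t^3 - t) = 6.
        Var[W] = n(n+1)(2n+1)/24 - sum(t^3-t)/48 = 1224/24 - 6/48 = 50.875.
        z = (W - E[W]) / sqrt(Var[W]) = (11 - 18) / 7.1327 = -0.9814.
        Two-sided p = 2*Phi(z) = 0.326396.
Step 6: alpha = 0.1. fail to reject H0.

W+ = 11, W- = 25, W = min = 11, p = 0.326396, fail to reject H0.


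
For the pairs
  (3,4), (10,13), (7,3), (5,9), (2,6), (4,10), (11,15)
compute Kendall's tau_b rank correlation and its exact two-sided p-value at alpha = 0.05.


Step 1: Enumerate the 21 unordered pairs (i,j) with i<j and classify each by sign(x_j-x_i) * sign(y_j-y_i).
  (1,2):dx=+7,dy=+9->C; (1,3):dx=+4,dy=-1->D; (1,4):dx=+2,dy=+5->C; (1,5):dx=-1,dy=+2->D
  (1,6):dx=+1,dy=+6->C; (1,7):dx=+8,dy=+11->C; (2,3):dx=-3,dy=-10->C; (2,4):dx=-5,dy=-4->C
  (2,5):dx=-8,dy=-7->C; (2,6):dx=-6,dy=-3->C; (2,7):dx=+1,dy=+2->C; (3,4):dx=-2,dy=+6->D
  (3,5):dx=-5,dy=+3->D; (3,6):dx=-3,dy=+7->D; (3,7):dx=+4,dy=+12->C; (4,5):dx=-3,dy=-3->C
  (4,6):dx=-1,dy=+1->D; (4,7):dx=+6,dy=+6->C; (5,6):dx=+2,dy=+4->C; (5,7):dx=+9,dy=+9->C
  (6,7):dx=+7,dy=+5->C
Step 2: C = 15, D = 6, total pairs = 21.
Step 3: tau = (C - D)/(n(n-1)/2) = (15 - 6)/21 = 0.428571.
Step 4: Exact two-sided p-value (enumerate n! = 5040 permutations of y under H0): p = 0.238889.
Step 5: alpha = 0.05. fail to reject H0.

tau_b = 0.4286 (C=15, D=6), p = 0.238889, fail to reject H0.


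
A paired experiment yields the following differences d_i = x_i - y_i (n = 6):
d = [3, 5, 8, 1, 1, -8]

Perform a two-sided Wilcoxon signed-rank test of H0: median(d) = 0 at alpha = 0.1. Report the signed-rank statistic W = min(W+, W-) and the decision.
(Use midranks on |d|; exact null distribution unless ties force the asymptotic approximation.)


Step 1: Drop any zero differences (none here) and take |d_i|.
|d| = [3, 5, 8, 1, 1, 8]
Step 2: Midrank |d_i| (ties get averaged ranks).
ranks: |3|->3, |5|->4, |8|->5.5, |1|->1.5, |1|->1.5, |8|->5.5
Step 3: Attach original signs; sum ranks with positive sign and with negative sign.
W+ = 3 + 4 + 5.5 + 1.5 + 1.5 = 15.5
W- = 5.5 = 5.5
(Check: W+ + W- = 21 should equal n(n+1)/2 = 21.)
Step 4: Test statistic W = min(W+, W-) = 5.5.
Step 5: Ties in |d|, so use the tie-corrected normal approximation.
        E[W] = n(n+1)/4 = 6*7/4 = 10.5.
        Tie groups: |d|=1 (t=2), |d|=8 (t=2); sum(t^3 - t) = 12.
        Var[W] = n(n+1)(2n+1)/24 - sum(t^3-t)/48 = 546/24 - 12/48 = 22.5.
        z = (W - E[W]) / sqrt(Var[W]) = (5.5 - 10.5) / 4.7434 = -1.0541.
        Two-sided p = 2*Phi(z) = 0.291841.
Step 6: alpha = 0.1. fail to reject H0.

W+ = 15.5, W- = 5.5, W = min = 5.5, p = 0.291841, fail to reject H0.


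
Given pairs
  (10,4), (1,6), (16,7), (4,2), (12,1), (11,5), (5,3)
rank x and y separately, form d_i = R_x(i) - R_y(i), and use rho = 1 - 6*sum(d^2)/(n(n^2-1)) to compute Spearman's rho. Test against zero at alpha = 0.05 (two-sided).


Step 1: Rank x and y separately (midranks; no ties here).
rank(x): 10->4, 1->1, 16->7, 4->2, 12->6, 11->5, 5->3
rank(y): 4->4, 6->6, 7->7, 2->2, 1->1, 5->5, 3->3
Step 2: d_i = R_x(i) - R_y(i); compute d_i^2.
  (4-4)^2=0, (1-6)^2=25, (7-7)^2=0, (2-2)^2=0, (6-1)^2=25, (5-5)^2=0, (3-3)^2=0
sum(d^2) = 50.
Step 3: rho = 1 - 6*50 / (7*(7^2 - 1)) = 1 - 300/336 = 0.107143.
Step 4: Under H0, t = rho * sqrt((n-2)/(1-rho^2)) = 0.2410 ~ t(5).
Step 5: Two-sided p-value from the t-distribution with 5 df = 0.819151.
Step 6: alpha = 0.05. fail to reject H0.

rho = 0.1071, p = 0.819151, fail to reject H0 at alpha = 0.05.


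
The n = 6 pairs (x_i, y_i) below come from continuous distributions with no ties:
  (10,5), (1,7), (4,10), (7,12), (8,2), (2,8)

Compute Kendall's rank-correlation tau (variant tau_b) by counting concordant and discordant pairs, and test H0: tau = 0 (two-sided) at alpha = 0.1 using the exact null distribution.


Step 1: Enumerate the 15 unordered pairs (i,j) with i<j and classify each by sign(x_j-x_i) * sign(y_j-y_i).
  (1,2):dx=-9,dy=+2->D; (1,3):dx=-6,dy=+5->D; (1,4):dx=-3,dy=+7->D; (1,5):dx=-2,dy=-3->C
  (1,6):dx=-8,dy=+3->D; (2,3):dx=+3,dy=+3->C; (2,4):dx=+6,dy=+5->C; (2,5):dx=+7,dy=-5->D
  (2,6):dx=+1,dy=+1->C; (3,4):dx=+3,dy=+2->C; (3,5):dx=+4,dy=-8->D; (3,6):dx=-2,dy=-2->C
  (4,5):dx=+1,dy=-10->D; (4,6):dx=-5,dy=-4->C; (5,6):dx=-6,dy=+6->D
Step 2: C = 7, D = 8, total pairs = 15.
Step 3: tau = (C - D)/(n(n-1)/2) = (7 - 8)/15 = -0.066667.
Step 4: Exact two-sided p-value (enumerate n! = 720 permutations of y under H0): p = 1.000000.
Step 5: alpha = 0.1. fail to reject H0.

tau_b = -0.0667 (C=7, D=8), p = 1.000000, fail to reject H0.


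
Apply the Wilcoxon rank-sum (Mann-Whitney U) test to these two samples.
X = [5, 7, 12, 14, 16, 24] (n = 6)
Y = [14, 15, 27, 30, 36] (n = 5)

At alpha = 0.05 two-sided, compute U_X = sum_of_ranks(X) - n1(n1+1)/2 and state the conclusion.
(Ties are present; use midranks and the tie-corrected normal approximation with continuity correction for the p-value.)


Step 1: Combine and sort all 11 observations; assign midranks.
sorted (value, group): (5,X), (7,X), (12,X), (14,X), (14,Y), (15,Y), (16,X), (24,X), (27,Y), (30,Y), (36,Y)
ranks: 5->1, 7->2, 12->3, 14->4.5, 14->4.5, 15->6, 16->7, 24->8, 27->9, 30->10, 36->11
Step 2: Rank sum for X: R1 = 1 + 2 + 3 + 4.5 + 7 + 8 = 25.5.
Step 3: U_X = R1 - n1(n1+1)/2 = 25.5 - 6*7/2 = 25.5 - 21 = 4.5.
       U_Y = n1*n2 - U_X = 30 - 4.5 = 25.5.
Step 4: Ties are present, so use the tie-corrected normal approximation (with continuity correction) for the p-value.
Step 5: p-value = 0.067264; compare to alpha = 0.05. fail to reject H0.

U_X = 4.5, p = 0.067264, fail to reject H0 at alpha = 0.05.


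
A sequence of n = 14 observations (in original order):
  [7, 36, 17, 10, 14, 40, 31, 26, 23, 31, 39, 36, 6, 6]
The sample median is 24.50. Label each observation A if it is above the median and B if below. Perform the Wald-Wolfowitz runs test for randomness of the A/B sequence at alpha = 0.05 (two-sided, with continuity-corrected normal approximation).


Step 1: Compute median = 24.50; label A = above, B = below.
Labels in order: BABBBAAABAAABB  (n_A = 7, n_B = 7)
Step 2: Count runs R = 7.
Step 3: Under H0 (random ordering), E[R] = 2*n_A*n_B/(n_A+n_B) + 1 = 2*7*7/14 + 1 = 8.0000.
        Var[R] = 2*n_A*n_B*(2*n_A*n_B - n_A - n_B) / ((n_A+n_B)^2 * (n_A+n_B-1)) = 8232/2548 = 3.2308.
        SD[R] = 1.7974.
Step 4: Continuity-corrected z = (R + 0.5 - E[R]) / SD[R] = (7 + 0.5 - 8.0000) / 1.7974 = -0.2782.
Step 5: Two-sided p-value via normal approximation = 2*(1 - Phi(|z|)) = 0.780879.
Step 6: alpha = 0.05. fail to reject H0.

R = 7, z = -0.2782, p = 0.780879, fail to reject H0.


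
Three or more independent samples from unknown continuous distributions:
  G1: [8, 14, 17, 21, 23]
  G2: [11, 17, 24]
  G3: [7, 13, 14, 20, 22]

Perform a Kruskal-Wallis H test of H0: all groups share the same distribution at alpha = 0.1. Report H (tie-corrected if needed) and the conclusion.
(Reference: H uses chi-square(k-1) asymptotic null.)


Step 1: Combine all N = 13 observations and assign midranks.
sorted (value, group, rank): (7,G3,1), (8,G1,2), (11,G2,3), (13,G3,4), (14,G1,5.5), (14,G3,5.5), (17,G1,7.5), (17,G2,7.5), (20,G3,9), (21,G1,10), (22,G3,11), (23,G1,12), (24,G2,13)
Step 2: Sum ranks within each group.
R_1 = 37 (n_1 = 5)
R_2 = 23.5 (n_2 = 3)
R_3 = 30.5 (n_3 = 5)
Step 3: H = 12/(N(N+1)) * sum(R_i^2/n_i) - 3(N+1)
     = 12/(13*14) * (37^2/5 + 23.5^2/3 + 30.5^2/5) - 3*14
     = 0.065934 * 643.933 - 42
     = 0.457143.
Step 4: Ties present; correction factor C = 1 - 12/(13^3 - 13) = 0.994505. Corrected H = 0.457143 / 0.994505 = 0.459669.
Step 5: Under H0, H ~ chi^2(2); p-value = 0.794665.
Step 6: alpha = 0.1. fail to reject H0.

H = 0.4597, df = 2, p = 0.794665, fail to reject H0.


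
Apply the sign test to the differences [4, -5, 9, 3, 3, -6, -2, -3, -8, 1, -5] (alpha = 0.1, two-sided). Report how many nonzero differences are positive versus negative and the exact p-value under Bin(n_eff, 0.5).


Step 1: Discard zero differences. Original n = 11; n_eff = number of nonzero differences = 11.
Nonzero differences (with sign): +4, -5, +9, +3, +3, -6, -2, -3, -8, +1, -5
Step 2: Count signs: positive = 5, negative = 6.
Step 3: Under H0: P(positive) = 0.5, so the number of positives S ~ Bin(11, 0.5).
Step 4: Two-sided exact p-value = sum of Bin(11,0.5) probabilities at or below the observed probability = 1.000000.
Step 5: alpha = 0.1. fail to reject H0.

n_eff = 11, pos = 5, neg = 6, p = 1.000000, fail to reject H0.


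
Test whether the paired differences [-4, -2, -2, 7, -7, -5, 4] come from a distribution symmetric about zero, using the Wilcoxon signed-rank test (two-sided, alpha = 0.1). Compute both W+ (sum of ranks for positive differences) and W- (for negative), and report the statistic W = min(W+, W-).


Step 1: Drop any zero differences (none here) and take |d_i|.
|d| = [4, 2, 2, 7, 7, 5, 4]
Step 2: Midrank |d_i| (ties get averaged ranks).
ranks: |4|->3.5, |2|->1.5, |2|->1.5, |7|->6.5, |7|->6.5, |5|->5, |4|->3.5
Step 3: Attach original signs; sum ranks with positive sign and with negative sign.
W+ = 6.5 + 3.5 = 10
W- = 3.5 + 1.5 + 1.5 + 6.5 + 5 = 18
(Check: W+ + W- = 28 should equal n(n+1)/2 = 28.)
Step 4: Test statistic W = min(W+, W-) = 10.
Step 5: Ties in |d|, so use the tie-corrected normal approximation.
        E[W] = n(n+1)/4 = 7*8/4 = 14.
        Tie groups: |d|=2 (t=2), |d|=4 (t=2), |d|=7 (t=2); sum(t^3 - t) = 18.
        Var[W] = n(n+1)(2n+1)/24 - sum(t^3-t)/48 = 840/24 - 18/48 = 34.625.
        z = (W - E[W]) / sqrt(Var[W]) = (10 - 14) / 5.8843 = -0.6798.
        Two-sided p = 2*Phi(z) = 0.496647.
Step 6: alpha = 0.1. fail to reject H0.

W+ = 10, W- = 18, W = min = 10, p = 0.496647, fail to reject H0.


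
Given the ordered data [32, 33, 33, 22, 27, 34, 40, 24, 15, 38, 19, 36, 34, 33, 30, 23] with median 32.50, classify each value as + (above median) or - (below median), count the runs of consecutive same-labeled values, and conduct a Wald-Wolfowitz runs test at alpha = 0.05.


Step 1: Compute median = 32.50; label A = above, B = below.
Labels in order: BAABBAABBABAAABB  (n_A = 8, n_B = 8)
Step 2: Count runs R = 9.
Step 3: Under H0 (random ordering), E[R] = 2*n_A*n_B/(n_A+n_B) + 1 = 2*8*8/16 + 1 = 9.0000.
        Var[R] = 2*n_A*n_B*(2*n_A*n_B - n_A - n_B) / ((n_A+n_B)^2 * (n_A+n_B-1)) = 14336/3840 = 3.7333.
        SD[R] = 1.9322.
Step 4: R = E[R], so z = 0 with no continuity correction.
Step 5: Two-sided p-value via normal approximation = 2*(1 - Phi(|z|)) = 1.000000.
Step 6: alpha = 0.05. fail to reject H0.

R = 9, z = 0.0000, p = 1.000000, fail to reject H0.
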